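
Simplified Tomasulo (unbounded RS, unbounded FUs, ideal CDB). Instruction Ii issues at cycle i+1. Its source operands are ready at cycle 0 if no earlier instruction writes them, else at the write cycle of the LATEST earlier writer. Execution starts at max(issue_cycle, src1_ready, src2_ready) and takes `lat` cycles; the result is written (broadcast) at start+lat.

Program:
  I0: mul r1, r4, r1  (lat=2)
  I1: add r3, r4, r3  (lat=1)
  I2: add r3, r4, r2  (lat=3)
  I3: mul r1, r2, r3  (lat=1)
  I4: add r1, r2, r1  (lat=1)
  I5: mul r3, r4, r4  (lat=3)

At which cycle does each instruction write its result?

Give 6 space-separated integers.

Answer: 3 3 6 7 8 9

Derivation:
I0 mul r1: issue@1 deps=(None,None) exec_start@1 write@3
I1 add r3: issue@2 deps=(None,None) exec_start@2 write@3
I2 add r3: issue@3 deps=(None,None) exec_start@3 write@6
I3 mul r1: issue@4 deps=(None,2) exec_start@6 write@7
I4 add r1: issue@5 deps=(None,3) exec_start@7 write@8
I5 mul r3: issue@6 deps=(None,None) exec_start@6 write@9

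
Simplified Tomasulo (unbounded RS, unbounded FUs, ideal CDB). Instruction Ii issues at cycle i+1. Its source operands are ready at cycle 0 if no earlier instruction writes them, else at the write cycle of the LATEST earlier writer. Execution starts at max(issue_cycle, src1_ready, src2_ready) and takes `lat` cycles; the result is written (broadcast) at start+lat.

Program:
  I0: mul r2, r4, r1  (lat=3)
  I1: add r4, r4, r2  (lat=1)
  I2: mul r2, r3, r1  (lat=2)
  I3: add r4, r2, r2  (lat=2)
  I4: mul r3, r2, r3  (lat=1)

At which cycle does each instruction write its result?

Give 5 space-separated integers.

Answer: 4 5 5 7 6

Derivation:
I0 mul r2: issue@1 deps=(None,None) exec_start@1 write@4
I1 add r4: issue@2 deps=(None,0) exec_start@4 write@5
I2 mul r2: issue@3 deps=(None,None) exec_start@3 write@5
I3 add r4: issue@4 deps=(2,2) exec_start@5 write@7
I4 mul r3: issue@5 deps=(2,None) exec_start@5 write@6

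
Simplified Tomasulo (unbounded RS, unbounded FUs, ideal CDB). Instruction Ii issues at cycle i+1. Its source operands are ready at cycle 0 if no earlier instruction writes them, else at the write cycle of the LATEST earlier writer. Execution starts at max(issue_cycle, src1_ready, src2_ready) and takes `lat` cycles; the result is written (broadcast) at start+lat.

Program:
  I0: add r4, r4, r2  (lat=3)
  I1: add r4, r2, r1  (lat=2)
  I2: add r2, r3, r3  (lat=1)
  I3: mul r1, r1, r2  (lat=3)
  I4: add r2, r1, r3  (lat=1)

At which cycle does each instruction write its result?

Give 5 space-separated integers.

I0 add r4: issue@1 deps=(None,None) exec_start@1 write@4
I1 add r4: issue@2 deps=(None,None) exec_start@2 write@4
I2 add r2: issue@3 deps=(None,None) exec_start@3 write@4
I3 mul r1: issue@4 deps=(None,2) exec_start@4 write@7
I4 add r2: issue@5 deps=(3,None) exec_start@7 write@8

Answer: 4 4 4 7 8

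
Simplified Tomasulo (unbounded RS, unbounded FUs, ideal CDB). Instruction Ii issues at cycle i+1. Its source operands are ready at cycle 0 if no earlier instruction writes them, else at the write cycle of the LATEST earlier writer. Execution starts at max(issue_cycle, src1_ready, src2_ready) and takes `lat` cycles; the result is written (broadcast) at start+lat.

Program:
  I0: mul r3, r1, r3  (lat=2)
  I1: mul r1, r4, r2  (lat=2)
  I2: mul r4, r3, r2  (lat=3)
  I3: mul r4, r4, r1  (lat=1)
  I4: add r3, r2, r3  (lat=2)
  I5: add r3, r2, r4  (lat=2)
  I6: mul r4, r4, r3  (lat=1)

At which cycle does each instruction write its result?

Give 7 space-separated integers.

I0 mul r3: issue@1 deps=(None,None) exec_start@1 write@3
I1 mul r1: issue@2 deps=(None,None) exec_start@2 write@4
I2 mul r4: issue@3 deps=(0,None) exec_start@3 write@6
I3 mul r4: issue@4 deps=(2,1) exec_start@6 write@7
I4 add r3: issue@5 deps=(None,0) exec_start@5 write@7
I5 add r3: issue@6 deps=(None,3) exec_start@7 write@9
I6 mul r4: issue@7 deps=(3,5) exec_start@9 write@10

Answer: 3 4 6 7 7 9 10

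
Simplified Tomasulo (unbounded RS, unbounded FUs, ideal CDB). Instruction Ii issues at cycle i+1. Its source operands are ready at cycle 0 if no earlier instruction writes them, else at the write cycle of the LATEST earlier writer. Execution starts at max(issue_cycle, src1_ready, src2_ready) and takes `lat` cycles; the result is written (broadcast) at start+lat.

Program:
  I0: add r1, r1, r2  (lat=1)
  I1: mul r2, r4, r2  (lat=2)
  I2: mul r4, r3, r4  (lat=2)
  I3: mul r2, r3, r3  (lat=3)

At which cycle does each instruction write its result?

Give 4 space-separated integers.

Answer: 2 4 5 7

Derivation:
I0 add r1: issue@1 deps=(None,None) exec_start@1 write@2
I1 mul r2: issue@2 deps=(None,None) exec_start@2 write@4
I2 mul r4: issue@3 deps=(None,None) exec_start@3 write@5
I3 mul r2: issue@4 deps=(None,None) exec_start@4 write@7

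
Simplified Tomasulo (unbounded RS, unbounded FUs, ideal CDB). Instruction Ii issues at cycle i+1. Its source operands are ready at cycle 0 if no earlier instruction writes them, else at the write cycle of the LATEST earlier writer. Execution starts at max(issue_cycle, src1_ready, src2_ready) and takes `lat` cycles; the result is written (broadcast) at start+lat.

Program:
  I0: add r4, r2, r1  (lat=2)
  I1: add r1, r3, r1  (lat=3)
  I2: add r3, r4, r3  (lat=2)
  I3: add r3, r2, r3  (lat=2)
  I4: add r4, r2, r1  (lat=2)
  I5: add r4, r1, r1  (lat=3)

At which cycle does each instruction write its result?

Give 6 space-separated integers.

I0 add r4: issue@1 deps=(None,None) exec_start@1 write@3
I1 add r1: issue@2 deps=(None,None) exec_start@2 write@5
I2 add r3: issue@3 deps=(0,None) exec_start@3 write@5
I3 add r3: issue@4 deps=(None,2) exec_start@5 write@7
I4 add r4: issue@5 deps=(None,1) exec_start@5 write@7
I5 add r4: issue@6 deps=(1,1) exec_start@6 write@9

Answer: 3 5 5 7 7 9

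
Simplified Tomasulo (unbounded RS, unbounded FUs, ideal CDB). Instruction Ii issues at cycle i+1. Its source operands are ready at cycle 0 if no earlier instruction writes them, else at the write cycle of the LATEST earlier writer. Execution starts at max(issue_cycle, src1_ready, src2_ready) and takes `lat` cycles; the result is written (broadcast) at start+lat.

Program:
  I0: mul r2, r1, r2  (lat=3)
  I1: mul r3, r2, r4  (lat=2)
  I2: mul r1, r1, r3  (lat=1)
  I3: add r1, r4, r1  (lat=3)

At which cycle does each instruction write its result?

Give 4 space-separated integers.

I0 mul r2: issue@1 deps=(None,None) exec_start@1 write@4
I1 mul r3: issue@2 deps=(0,None) exec_start@4 write@6
I2 mul r1: issue@3 deps=(None,1) exec_start@6 write@7
I3 add r1: issue@4 deps=(None,2) exec_start@7 write@10

Answer: 4 6 7 10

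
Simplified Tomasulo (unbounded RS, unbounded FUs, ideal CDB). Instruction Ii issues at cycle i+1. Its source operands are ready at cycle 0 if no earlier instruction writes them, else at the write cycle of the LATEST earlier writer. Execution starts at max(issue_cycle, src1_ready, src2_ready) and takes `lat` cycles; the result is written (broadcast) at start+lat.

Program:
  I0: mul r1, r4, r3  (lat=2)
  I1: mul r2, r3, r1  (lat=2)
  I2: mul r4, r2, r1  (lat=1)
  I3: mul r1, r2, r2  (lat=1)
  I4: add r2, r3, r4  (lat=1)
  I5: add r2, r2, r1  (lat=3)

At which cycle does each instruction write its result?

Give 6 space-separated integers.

Answer: 3 5 6 6 7 10

Derivation:
I0 mul r1: issue@1 deps=(None,None) exec_start@1 write@3
I1 mul r2: issue@2 deps=(None,0) exec_start@3 write@5
I2 mul r4: issue@3 deps=(1,0) exec_start@5 write@6
I3 mul r1: issue@4 deps=(1,1) exec_start@5 write@6
I4 add r2: issue@5 deps=(None,2) exec_start@6 write@7
I5 add r2: issue@6 deps=(4,3) exec_start@7 write@10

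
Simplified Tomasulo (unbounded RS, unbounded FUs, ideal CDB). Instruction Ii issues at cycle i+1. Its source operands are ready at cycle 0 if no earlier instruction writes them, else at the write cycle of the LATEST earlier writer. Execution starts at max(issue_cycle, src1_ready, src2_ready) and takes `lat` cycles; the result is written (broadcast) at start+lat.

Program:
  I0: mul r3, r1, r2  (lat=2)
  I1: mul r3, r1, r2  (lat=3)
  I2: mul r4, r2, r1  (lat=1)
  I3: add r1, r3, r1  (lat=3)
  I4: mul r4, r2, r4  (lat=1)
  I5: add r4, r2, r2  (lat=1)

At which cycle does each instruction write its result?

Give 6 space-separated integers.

Answer: 3 5 4 8 6 7

Derivation:
I0 mul r3: issue@1 deps=(None,None) exec_start@1 write@3
I1 mul r3: issue@2 deps=(None,None) exec_start@2 write@5
I2 mul r4: issue@3 deps=(None,None) exec_start@3 write@4
I3 add r1: issue@4 deps=(1,None) exec_start@5 write@8
I4 mul r4: issue@5 deps=(None,2) exec_start@5 write@6
I5 add r4: issue@6 deps=(None,None) exec_start@6 write@7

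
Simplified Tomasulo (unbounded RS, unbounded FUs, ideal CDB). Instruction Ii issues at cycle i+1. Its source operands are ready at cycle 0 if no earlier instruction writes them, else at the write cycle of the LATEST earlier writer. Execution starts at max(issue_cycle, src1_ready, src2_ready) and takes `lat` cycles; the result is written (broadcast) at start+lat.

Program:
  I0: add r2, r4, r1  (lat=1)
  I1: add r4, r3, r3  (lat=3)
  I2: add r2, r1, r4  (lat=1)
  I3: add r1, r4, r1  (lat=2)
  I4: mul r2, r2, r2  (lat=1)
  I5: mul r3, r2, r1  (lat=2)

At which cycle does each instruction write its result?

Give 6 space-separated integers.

Answer: 2 5 6 7 7 9

Derivation:
I0 add r2: issue@1 deps=(None,None) exec_start@1 write@2
I1 add r4: issue@2 deps=(None,None) exec_start@2 write@5
I2 add r2: issue@3 deps=(None,1) exec_start@5 write@6
I3 add r1: issue@4 deps=(1,None) exec_start@5 write@7
I4 mul r2: issue@5 deps=(2,2) exec_start@6 write@7
I5 mul r3: issue@6 deps=(4,3) exec_start@7 write@9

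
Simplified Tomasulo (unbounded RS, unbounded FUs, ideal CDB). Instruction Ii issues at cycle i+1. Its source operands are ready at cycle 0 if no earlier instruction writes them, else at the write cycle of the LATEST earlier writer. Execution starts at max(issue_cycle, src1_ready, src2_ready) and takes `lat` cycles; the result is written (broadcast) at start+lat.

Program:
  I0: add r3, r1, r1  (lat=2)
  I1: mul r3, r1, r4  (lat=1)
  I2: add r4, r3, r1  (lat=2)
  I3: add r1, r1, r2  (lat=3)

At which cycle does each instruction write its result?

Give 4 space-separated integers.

I0 add r3: issue@1 deps=(None,None) exec_start@1 write@3
I1 mul r3: issue@2 deps=(None,None) exec_start@2 write@3
I2 add r4: issue@3 deps=(1,None) exec_start@3 write@5
I3 add r1: issue@4 deps=(None,None) exec_start@4 write@7

Answer: 3 3 5 7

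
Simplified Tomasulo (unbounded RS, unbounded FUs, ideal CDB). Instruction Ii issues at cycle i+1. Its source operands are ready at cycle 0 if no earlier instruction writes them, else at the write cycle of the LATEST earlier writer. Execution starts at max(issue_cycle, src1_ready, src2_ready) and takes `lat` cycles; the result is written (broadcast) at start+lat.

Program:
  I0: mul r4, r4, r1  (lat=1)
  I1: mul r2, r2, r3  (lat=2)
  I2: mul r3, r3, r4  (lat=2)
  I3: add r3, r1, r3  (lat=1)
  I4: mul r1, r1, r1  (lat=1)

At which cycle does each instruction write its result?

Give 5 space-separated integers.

Answer: 2 4 5 6 6

Derivation:
I0 mul r4: issue@1 deps=(None,None) exec_start@1 write@2
I1 mul r2: issue@2 deps=(None,None) exec_start@2 write@4
I2 mul r3: issue@3 deps=(None,0) exec_start@3 write@5
I3 add r3: issue@4 deps=(None,2) exec_start@5 write@6
I4 mul r1: issue@5 deps=(None,None) exec_start@5 write@6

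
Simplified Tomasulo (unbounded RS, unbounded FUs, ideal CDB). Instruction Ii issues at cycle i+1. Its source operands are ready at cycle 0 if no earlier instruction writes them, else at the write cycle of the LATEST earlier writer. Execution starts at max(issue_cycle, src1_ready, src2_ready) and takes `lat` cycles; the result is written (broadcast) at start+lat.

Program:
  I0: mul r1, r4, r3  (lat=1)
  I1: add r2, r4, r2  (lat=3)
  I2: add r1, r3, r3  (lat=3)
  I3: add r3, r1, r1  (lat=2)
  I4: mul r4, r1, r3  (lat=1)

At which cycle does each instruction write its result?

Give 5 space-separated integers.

I0 mul r1: issue@1 deps=(None,None) exec_start@1 write@2
I1 add r2: issue@2 deps=(None,None) exec_start@2 write@5
I2 add r1: issue@3 deps=(None,None) exec_start@3 write@6
I3 add r3: issue@4 deps=(2,2) exec_start@6 write@8
I4 mul r4: issue@5 deps=(2,3) exec_start@8 write@9

Answer: 2 5 6 8 9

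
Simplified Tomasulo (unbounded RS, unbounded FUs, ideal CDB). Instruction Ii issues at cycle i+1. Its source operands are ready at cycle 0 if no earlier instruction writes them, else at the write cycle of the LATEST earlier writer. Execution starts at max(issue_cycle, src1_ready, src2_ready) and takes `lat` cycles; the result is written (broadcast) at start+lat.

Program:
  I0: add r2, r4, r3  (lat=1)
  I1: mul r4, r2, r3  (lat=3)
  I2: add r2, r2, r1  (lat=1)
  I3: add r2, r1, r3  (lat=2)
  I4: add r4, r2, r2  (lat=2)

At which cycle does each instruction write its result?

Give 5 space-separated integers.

Answer: 2 5 4 6 8

Derivation:
I0 add r2: issue@1 deps=(None,None) exec_start@1 write@2
I1 mul r4: issue@2 deps=(0,None) exec_start@2 write@5
I2 add r2: issue@3 deps=(0,None) exec_start@3 write@4
I3 add r2: issue@4 deps=(None,None) exec_start@4 write@6
I4 add r4: issue@5 deps=(3,3) exec_start@6 write@8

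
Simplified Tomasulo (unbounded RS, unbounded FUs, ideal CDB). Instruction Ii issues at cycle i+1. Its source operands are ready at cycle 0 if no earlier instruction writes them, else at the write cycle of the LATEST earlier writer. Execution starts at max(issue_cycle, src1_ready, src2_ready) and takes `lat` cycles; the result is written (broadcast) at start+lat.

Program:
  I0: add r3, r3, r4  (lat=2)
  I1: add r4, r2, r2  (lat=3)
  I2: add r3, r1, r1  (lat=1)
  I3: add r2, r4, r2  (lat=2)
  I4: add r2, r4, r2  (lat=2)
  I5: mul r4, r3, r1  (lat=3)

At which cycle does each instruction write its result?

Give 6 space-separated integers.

I0 add r3: issue@1 deps=(None,None) exec_start@1 write@3
I1 add r4: issue@2 deps=(None,None) exec_start@2 write@5
I2 add r3: issue@3 deps=(None,None) exec_start@3 write@4
I3 add r2: issue@4 deps=(1,None) exec_start@5 write@7
I4 add r2: issue@5 deps=(1,3) exec_start@7 write@9
I5 mul r4: issue@6 deps=(2,None) exec_start@6 write@9

Answer: 3 5 4 7 9 9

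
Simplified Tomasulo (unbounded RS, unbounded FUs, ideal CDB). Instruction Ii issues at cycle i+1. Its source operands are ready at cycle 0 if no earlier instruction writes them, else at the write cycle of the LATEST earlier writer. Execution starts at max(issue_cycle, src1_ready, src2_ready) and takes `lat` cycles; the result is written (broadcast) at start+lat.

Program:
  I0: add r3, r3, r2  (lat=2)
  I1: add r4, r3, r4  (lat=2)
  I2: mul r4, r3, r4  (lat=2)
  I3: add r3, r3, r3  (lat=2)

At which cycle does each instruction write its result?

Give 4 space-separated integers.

Answer: 3 5 7 6

Derivation:
I0 add r3: issue@1 deps=(None,None) exec_start@1 write@3
I1 add r4: issue@2 deps=(0,None) exec_start@3 write@5
I2 mul r4: issue@3 deps=(0,1) exec_start@5 write@7
I3 add r3: issue@4 deps=(0,0) exec_start@4 write@6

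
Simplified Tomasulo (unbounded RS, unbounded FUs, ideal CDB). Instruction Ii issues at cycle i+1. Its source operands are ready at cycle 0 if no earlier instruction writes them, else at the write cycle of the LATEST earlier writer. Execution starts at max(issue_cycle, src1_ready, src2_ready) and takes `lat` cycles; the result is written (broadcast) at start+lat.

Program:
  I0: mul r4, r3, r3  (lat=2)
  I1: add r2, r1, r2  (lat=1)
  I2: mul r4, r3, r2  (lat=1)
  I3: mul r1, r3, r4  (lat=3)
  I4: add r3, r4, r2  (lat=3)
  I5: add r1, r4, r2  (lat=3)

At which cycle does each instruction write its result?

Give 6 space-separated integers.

I0 mul r4: issue@1 deps=(None,None) exec_start@1 write@3
I1 add r2: issue@2 deps=(None,None) exec_start@2 write@3
I2 mul r4: issue@3 deps=(None,1) exec_start@3 write@4
I3 mul r1: issue@4 deps=(None,2) exec_start@4 write@7
I4 add r3: issue@5 deps=(2,1) exec_start@5 write@8
I5 add r1: issue@6 deps=(2,1) exec_start@6 write@9

Answer: 3 3 4 7 8 9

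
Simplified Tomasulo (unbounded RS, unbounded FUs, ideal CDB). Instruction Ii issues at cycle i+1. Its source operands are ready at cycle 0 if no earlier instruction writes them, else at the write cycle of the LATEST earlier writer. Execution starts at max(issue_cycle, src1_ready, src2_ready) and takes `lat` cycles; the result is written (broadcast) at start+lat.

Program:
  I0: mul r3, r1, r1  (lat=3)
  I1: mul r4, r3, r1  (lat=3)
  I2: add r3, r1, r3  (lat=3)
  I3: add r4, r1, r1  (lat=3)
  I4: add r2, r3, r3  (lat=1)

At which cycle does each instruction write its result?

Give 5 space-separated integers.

Answer: 4 7 7 7 8

Derivation:
I0 mul r3: issue@1 deps=(None,None) exec_start@1 write@4
I1 mul r4: issue@2 deps=(0,None) exec_start@4 write@7
I2 add r3: issue@3 deps=(None,0) exec_start@4 write@7
I3 add r4: issue@4 deps=(None,None) exec_start@4 write@7
I4 add r2: issue@5 deps=(2,2) exec_start@7 write@8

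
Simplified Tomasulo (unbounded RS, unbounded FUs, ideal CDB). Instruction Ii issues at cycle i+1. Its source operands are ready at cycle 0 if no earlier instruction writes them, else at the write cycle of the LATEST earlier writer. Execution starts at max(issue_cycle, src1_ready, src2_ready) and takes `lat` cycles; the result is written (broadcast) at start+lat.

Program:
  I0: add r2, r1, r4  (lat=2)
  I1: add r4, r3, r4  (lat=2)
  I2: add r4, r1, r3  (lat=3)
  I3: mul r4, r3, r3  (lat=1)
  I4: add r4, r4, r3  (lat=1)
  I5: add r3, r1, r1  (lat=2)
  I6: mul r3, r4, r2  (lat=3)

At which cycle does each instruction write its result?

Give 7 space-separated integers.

Answer: 3 4 6 5 6 8 10

Derivation:
I0 add r2: issue@1 deps=(None,None) exec_start@1 write@3
I1 add r4: issue@2 deps=(None,None) exec_start@2 write@4
I2 add r4: issue@3 deps=(None,None) exec_start@3 write@6
I3 mul r4: issue@4 deps=(None,None) exec_start@4 write@5
I4 add r4: issue@5 deps=(3,None) exec_start@5 write@6
I5 add r3: issue@6 deps=(None,None) exec_start@6 write@8
I6 mul r3: issue@7 deps=(4,0) exec_start@7 write@10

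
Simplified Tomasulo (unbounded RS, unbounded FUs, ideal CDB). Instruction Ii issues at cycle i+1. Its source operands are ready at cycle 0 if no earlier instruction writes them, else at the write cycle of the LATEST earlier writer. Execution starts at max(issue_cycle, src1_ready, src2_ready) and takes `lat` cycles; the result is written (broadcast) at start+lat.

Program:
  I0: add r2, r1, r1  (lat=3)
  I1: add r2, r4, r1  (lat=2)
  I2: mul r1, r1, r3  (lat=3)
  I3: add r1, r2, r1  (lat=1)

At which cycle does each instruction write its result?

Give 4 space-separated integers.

Answer: 4 4 6 7

Derivation:
I0 add r2: issue@1 deps=(None,None) exec_start@1 write@4
I1 add r2: issue@2 deps=(None,None) exec_start@2 write@4
I2 mul r1: issue@3 deps=(None,None) exec_start@3 write@6
I3 add r1: issue@4 deps=(1,2) exec_start@6 write@7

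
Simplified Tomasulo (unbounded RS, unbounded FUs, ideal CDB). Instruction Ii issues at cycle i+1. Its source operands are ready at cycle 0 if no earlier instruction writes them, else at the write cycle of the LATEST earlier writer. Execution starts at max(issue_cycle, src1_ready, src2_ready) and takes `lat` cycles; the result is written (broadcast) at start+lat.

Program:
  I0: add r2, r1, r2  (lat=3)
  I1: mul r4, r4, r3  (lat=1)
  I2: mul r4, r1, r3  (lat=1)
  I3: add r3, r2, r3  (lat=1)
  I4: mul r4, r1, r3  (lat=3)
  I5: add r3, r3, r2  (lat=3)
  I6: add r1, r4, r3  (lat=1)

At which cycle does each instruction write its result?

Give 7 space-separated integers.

I0 add r2: issue@1 deps=(None,None) exec_start@1 write@4
I1 mul r4: issue@2 deps=(None,None) exec_start@2 write@3
I2 mul r4: issue@3 deps=(None,None) exec_start@3 write@4
I3 add r3: issue@4 deps=(0,None) exec_start@4 write@5
I4 mul r4: issue@5 deps=(None,3) exec_start@5 write@8
I5 add r3: issue@6 deps=(3,0) exec_start@6 write@9
I6 add r1: issue@7 deps=(4,5) exec_start@9 write@10

Answer: 4 3 4 5 8 9 10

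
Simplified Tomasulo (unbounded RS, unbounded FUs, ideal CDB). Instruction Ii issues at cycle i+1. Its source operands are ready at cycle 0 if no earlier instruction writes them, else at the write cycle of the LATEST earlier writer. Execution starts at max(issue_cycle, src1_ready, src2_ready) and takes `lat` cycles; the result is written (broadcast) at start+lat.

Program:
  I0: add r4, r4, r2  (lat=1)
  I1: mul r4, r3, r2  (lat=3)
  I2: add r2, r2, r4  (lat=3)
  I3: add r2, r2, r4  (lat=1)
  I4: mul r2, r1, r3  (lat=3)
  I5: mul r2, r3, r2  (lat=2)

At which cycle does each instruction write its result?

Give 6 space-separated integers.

Answer: 2 5 8 9 8 10

Derivation:
I0 add r4: issue@1 deps=(None,None) exec_start@1 write@2
I1 mul r4: issue@2 deps=(None,None) exec_start@2 write@5
I2 add r2: issue@3 deps=(None,1) exec_start@5 write@8
I3 add r2: issue@4 deps=(2,1) exec_start@8 write@9
I4 mul r2: issue@5 deps=(None,None) exec_start@5 write@8
I5 mul r2: issue@6 deps=(None,4) exec_start@8 write@10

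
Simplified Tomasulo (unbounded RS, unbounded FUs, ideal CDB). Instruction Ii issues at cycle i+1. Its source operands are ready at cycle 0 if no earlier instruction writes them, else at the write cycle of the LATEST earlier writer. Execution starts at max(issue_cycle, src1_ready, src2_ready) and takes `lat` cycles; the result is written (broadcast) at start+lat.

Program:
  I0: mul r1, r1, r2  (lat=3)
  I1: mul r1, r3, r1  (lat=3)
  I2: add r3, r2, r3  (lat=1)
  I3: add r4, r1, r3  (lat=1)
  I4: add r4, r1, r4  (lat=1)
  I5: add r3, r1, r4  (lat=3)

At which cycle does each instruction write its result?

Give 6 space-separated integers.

Answer: 4 7 4 8 9 12

Derivation:
I0 mul r1: issue@1 deps=(None,None) exec_start@1 write@4
I1 mul r1: issue@2 deps=(None,0) exec_start@4 write@7
I2 add r3: issue@3 deps=(None,None) exec_start@3 write@4
I3 add r4: issue@4 deps=(1,2) exec_start@7 write@8
I4 add r4: issue@5 deps=(1,3) exec_start@8 write@9
I5 add r3: issue@6 deps=(1,4) exec_start@9 write@12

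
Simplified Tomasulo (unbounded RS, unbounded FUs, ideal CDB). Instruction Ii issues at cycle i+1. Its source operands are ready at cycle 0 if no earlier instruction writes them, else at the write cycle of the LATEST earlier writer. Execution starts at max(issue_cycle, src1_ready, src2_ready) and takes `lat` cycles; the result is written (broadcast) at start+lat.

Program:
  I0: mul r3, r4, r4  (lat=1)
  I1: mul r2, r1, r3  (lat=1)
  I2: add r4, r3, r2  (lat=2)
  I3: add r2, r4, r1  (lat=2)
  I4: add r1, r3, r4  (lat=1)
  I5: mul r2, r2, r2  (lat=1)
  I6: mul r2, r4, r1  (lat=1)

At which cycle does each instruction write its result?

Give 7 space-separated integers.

Answer: 2 3 5 7 6 8 8

Derivation:
I0 mul r3: issue@1 deps=(None,None) exec_start@1 write@2
I1 mul r2: issue@2 deps=(None,0) exec_start@2 write@3
I2 add r4: issue@3 deps=(0,1) exec_start@3 write@5
I3 add r2: issue@4 deps=(2,None) exec_start@5 write@7
I4 add r1: issue@5 deps=(0,2) exec_start@5 write@6
I5 mul r2: issue@6 deps=(3,3) exec_start@7 write@8
I6 mul r2: issue@7 deps=(2,4) exec_start@7 write@8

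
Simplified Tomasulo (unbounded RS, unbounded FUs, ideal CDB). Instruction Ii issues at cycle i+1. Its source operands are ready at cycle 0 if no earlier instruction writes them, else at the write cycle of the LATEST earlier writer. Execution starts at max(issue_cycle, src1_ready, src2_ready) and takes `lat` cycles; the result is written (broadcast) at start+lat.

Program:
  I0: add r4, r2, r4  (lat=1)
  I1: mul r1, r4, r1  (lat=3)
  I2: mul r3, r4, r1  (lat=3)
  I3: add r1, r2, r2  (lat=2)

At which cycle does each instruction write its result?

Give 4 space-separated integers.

Answer: 2 5 8 6

Derivation:
I0 add r4: issue@1 deps=(None,None) exec_start@1 write@2
I1 mul r1: issue@2 deps=(0,None) exec_start@2 write@5
I2 mul r3: issue@3 deps=(0,1) exec_start@5 write@8
I3 add r1: issue@4 deps=(None,None) exec_start@4 write@6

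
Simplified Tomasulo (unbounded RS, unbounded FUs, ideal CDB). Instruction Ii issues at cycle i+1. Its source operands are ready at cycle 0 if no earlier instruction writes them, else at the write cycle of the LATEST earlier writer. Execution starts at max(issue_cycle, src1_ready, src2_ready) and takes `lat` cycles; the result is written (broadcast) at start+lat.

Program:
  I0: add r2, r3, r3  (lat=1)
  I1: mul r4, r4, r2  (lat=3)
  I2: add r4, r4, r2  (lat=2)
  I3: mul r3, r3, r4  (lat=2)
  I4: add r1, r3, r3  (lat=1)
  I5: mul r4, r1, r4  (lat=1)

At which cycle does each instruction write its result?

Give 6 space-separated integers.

Answer: 2 5 7 9 10 11

Derivation:
I0 add r2: issue@1 deps=(None,None) exec_start@1 write@2
I1 mul r4: issue@2 deps=(None,0) exec_start@2 write@5
I2 add r4: issue@3 deps=(1,0) exec_start@5 write@7
I3 mul r3: issue@4 deps=(None,2) exec_start@7 write@9
I4 add r1: issue@5 deps=(3,3) exec_start@9 write@10
I5 mul r4: issue@6 deps=(4,2) exec_start@10 write@11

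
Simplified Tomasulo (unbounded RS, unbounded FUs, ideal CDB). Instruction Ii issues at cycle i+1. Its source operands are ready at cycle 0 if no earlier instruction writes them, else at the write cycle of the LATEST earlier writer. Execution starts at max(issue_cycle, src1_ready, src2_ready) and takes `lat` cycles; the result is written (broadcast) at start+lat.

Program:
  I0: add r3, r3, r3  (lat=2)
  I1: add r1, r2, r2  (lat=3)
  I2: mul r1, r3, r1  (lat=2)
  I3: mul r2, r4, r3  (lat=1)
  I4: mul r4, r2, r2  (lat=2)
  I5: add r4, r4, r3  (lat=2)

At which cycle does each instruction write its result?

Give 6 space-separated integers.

I0 add r3: issue@1 deps=(None,None) exec_start@1 write@3
I1 add r1: issue@2 deps=(None,None) exec_start@2 write@5
I2 mul r1: issue@3 deps=(0,1) exec_start@5 write@7
I3 mul r2: issue@4 deps=(None,0) exec_start@4 write@5
I4 mul r4: issue@5 deps=(3,3) exec_start@5 write@7
I5 add r4: issue@6 deps=(4,0) exec_start@7 write@9

Answer: 3 5 7 5 7 9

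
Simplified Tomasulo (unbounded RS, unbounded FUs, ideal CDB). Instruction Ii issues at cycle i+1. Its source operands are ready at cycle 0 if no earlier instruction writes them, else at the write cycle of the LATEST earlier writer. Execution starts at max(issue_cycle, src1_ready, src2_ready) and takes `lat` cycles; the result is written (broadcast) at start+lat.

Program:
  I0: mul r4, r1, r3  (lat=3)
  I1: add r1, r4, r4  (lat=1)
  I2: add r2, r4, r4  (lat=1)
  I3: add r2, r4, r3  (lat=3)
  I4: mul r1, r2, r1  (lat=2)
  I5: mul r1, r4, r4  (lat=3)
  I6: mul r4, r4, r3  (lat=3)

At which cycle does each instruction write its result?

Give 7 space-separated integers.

Answer: 4 5 5 7 9 9 10

Derivation:
I0 mul r4: issue@1 deps=(None,None) exec_start@1 write@4
I1 add r1: issue@2 deps=(0,0) exec_start@4 write@5
I2 add r2: issue@3 deps=(0,0) exec_start@4 write@5
I3 add r2: issue@4 deps=(0,None) exec_start@4 write@7
I4 mul r1: issue@5 deps=(3,1) exec_start@7 write@9
I5 mul r1: issue@6 deps=(0,0) exec_start@6 write@9
I6 mul r4: issue@7 deps=(0,None) exec_start@7 write@10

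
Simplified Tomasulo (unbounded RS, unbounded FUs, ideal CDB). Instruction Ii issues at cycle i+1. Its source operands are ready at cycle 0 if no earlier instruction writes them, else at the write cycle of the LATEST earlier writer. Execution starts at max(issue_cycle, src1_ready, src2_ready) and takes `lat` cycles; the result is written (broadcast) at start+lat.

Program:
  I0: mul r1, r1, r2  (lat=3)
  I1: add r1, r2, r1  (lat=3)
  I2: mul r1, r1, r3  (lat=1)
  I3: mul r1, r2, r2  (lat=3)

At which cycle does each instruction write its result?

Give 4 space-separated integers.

Answer: 4 7 8 7

Derivation:
I0 mul r1: issue@1 deps=(None,None) exec_start@1 write@4
I1 add r1: issue@2 deps=(None,0) exec_start@4 write@7
I2 mul r1: issue@3 deps=(1,None) exec_start@7 write@8
I3 mul r1: issue@4 deps=(None,None) exec_start@4 write@7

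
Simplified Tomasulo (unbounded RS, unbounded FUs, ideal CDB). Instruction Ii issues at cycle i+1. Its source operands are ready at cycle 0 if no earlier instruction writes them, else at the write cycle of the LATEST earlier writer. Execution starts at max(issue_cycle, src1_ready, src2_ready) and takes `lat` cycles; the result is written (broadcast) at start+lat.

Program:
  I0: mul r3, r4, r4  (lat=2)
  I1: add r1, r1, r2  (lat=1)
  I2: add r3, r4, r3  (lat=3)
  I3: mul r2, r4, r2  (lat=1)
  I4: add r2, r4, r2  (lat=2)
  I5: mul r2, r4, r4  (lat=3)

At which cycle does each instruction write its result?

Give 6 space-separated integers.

Answer: 3 3 6 5 7 9

Derivation:
I0 mul r3: issue@1 deps=(None,None) exec_start@1 write@3
I1 add r1: issue@2 deps=(None,None) exec_start@2 write@3
I2 add r3: issue@3 deps=(None,0) exec_start@3 write@6
I3 mul r2: issue@4 deps=(None,None) exec_start@4 write@5
I4 add r2: issue@5 deps=(None,3) exec_start@5 write@7
I5 mul r2: issue@6 deps=(None,None) exec_start@6 write@9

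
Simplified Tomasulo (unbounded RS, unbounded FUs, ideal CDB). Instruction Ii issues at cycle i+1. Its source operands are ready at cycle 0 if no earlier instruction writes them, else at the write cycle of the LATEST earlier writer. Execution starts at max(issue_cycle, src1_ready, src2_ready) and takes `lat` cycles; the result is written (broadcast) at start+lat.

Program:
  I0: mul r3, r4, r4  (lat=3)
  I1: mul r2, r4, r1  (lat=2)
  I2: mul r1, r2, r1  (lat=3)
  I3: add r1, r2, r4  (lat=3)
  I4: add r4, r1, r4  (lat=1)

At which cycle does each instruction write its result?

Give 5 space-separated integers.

Answer: 4 4 7 7 8

Derivation:
I0 mul r3: issue@1 deps=(None,None) exec_start@1 write@4
I1 mul r2: issue@2 deps=(None,None) exec_start@2 write@4
I2 mul r1: issue@3 deps=(1,None) exec_start@4 write@7
I3 add r1: issue@4 deps=(1,None) exec_start@4 write@7
I4 add r4: issue@5 deps=(3,None) exec_start@7 write@8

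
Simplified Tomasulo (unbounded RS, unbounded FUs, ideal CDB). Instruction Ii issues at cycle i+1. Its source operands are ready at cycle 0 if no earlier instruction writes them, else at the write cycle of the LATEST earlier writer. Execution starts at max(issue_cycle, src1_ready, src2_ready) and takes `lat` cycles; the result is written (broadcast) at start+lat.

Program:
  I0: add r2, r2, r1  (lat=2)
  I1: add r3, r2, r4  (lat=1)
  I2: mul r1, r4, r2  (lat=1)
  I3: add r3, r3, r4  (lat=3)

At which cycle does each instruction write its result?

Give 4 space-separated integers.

Answer: 3 4 4 7

Derivation:
I0 add r2: issue@1 deps=(None,None) exec_start@1 write@3
I1 add r3: issue@2 deps=(0,None) exec_start@3 write@4
I2 mul r1: issue@3 deps=(None,0) exec_start@3 write@4
I3 add r3: issue@4 deps=(1,None) exec_start@4 write@7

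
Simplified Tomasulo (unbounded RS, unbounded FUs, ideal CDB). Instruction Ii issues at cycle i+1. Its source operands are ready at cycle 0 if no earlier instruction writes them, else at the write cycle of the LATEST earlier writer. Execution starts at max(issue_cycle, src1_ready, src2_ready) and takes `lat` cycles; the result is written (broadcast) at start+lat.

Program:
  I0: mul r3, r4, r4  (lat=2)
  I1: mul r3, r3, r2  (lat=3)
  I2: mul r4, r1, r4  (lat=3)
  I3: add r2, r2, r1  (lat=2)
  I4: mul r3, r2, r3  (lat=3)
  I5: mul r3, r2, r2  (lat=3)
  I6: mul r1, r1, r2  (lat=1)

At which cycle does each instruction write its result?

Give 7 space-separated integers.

I0 mul r3: issue@1 deps=(None,None) exec_start@1 write@3
I1 mul r3: issue@2 deps=(0,None) exec_start@3 write@6
I2 mul r4: issue@3 deps=(None,None) exec_start@3 write@6
I3 add r2: issue@4 deps=(None,None) exec_start@4 write@6
I4 mul r3: issue@5 deps=(3,1) exec_start@6 write@9
I5 mul r3: issue@6 deps=(3,3) exec_start@6 write@9
I6 mul r1: issue@7 deps=(None,3) exec_start@7 write@8

Answer: 3 6 6 6 9 9 8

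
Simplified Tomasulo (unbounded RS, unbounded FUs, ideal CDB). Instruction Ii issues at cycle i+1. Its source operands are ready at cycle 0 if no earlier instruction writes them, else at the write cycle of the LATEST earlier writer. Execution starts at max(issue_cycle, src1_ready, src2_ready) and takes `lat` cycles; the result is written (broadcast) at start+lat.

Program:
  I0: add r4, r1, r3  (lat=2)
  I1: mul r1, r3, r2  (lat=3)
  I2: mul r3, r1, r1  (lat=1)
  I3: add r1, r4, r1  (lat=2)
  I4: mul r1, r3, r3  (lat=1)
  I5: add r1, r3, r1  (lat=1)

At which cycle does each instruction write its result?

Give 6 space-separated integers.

Answer: 3 5 6 7 7 8

Derivation:
I0 add r4: issue@1 deps=(None,None) exec_start@1 write@3
I1 mul r1: issue@2 deps=(None,None) exec_start@2 write@5
I2 mul r3: issue@3 deps=(1,1) exec_start@5 write@6
I3 add r1: issue@4 deps=(0,1) exec_start@5 write@7
I4 mul r1: issue@5 deps=(2,2) exec_start@6 write@7
I5 add r1: issue@6 deps=(2,4) exec_start@7 write@8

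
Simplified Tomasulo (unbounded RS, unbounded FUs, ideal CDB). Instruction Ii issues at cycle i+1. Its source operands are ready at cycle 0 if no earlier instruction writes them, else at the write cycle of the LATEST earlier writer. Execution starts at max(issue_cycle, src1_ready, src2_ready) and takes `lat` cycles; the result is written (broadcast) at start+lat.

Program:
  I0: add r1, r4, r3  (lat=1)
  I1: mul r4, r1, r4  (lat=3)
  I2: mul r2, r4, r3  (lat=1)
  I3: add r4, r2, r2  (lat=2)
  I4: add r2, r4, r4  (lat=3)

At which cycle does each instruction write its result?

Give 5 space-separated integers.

I0 add r1: issue@1 deps=(None,None) exec_start@1 write@2
I1 mul r4: issue@2 deps=(0,None) exec_start@2 write@5
I2 mul r2: issue@3 deps=(1,None) exec_start@5 write@6
I3 add r4: issue@4 deps=(2,2) exec_start@6 write@8
I4 add r2: issue@5 deps=(3,3) exec_start@8 write@11

Answer: 2 5 6 8 11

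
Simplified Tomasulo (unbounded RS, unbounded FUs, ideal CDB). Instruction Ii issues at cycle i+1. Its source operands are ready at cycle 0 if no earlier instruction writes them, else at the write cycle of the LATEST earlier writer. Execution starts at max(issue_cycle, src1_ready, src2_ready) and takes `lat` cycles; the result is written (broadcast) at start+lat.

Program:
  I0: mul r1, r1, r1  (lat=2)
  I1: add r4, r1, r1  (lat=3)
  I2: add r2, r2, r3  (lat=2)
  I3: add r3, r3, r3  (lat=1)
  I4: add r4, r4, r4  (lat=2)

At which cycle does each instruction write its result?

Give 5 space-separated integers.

I0 mul r1: issue@1 deps=(None,None) exec_start@1 write@3
I1 add r4: issue@2 deps=(0,0) exec_start@3 write@6
I2 add r2: issue@3 deps=(None,None) exec_start@3 write@5
I3 add r3: issue@4 deps=(None,None) exec_start@4 write@5
I4 add r4: issue@5 deps=(1,1) exec_start@6 write@8

Answer: 3 6 5 5 8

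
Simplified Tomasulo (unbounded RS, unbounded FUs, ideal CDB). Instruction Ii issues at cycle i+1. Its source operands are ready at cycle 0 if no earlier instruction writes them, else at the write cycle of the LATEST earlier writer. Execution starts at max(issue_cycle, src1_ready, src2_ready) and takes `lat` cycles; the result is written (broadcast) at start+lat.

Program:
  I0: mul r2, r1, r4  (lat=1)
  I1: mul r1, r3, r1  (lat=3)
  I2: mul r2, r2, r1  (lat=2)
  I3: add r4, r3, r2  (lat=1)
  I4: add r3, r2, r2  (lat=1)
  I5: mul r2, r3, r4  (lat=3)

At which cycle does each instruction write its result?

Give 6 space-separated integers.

Answer: 2 5 7 8 8 11

Derivation:
I0 mul r2: issue@1 deps=(None,None) exec_start@1 write@2
I1 mul r1: issue@2 deps=(None,None) exec_start@2 write@5
I2 mul r2: issue@3 deps=(0,1) exec_start@5 write@7
I3 add r4: issue@4 deps=(None,2) exec_start@7 write@8
I4 add r3: issue@5 deps=(2,2) exec_start@7 write@8
I5 mul r2: issue@6 deps=(4,3) exec_start@8 write@11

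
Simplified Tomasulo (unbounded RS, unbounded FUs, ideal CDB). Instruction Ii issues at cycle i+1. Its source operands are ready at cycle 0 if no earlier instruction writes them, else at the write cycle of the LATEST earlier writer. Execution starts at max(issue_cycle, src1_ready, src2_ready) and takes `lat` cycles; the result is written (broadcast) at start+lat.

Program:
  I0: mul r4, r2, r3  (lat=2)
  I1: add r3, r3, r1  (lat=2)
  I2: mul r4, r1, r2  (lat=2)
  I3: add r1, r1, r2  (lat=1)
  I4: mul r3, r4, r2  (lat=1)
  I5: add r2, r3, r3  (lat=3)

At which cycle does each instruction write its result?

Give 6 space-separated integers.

Answer: 3 4 5 5 6 9

Derivation:
I0 mul r4: issue@1 deps=(None,None) exec_start@1 write@3
I1 add r3: issue@2 deps=(None,None) exec_start@2 write@4
I2 mul r4: issue@3 deps=(None,None) exec_start@3 write@5
I3 add r1: issue@4 deps=(None,None) exec_start@4 write@5
I4 mul r3: issue@5 deps=(2,None) exec_start@5 write@6
I5 add r2: issue@6 deps=(4,4) exec_start@6 write@9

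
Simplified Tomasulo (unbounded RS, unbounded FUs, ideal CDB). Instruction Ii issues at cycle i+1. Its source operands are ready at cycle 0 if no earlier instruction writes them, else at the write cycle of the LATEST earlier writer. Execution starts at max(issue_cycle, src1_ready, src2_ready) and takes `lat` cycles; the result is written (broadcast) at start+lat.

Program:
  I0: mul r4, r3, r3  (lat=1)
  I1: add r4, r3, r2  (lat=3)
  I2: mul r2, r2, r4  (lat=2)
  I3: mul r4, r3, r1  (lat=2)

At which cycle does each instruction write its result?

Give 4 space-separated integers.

Answer: 2 5 7 6

Derivation:
I0 mul r4: issue@1 deps=(None,None) exec_start@1 write@2
I1 add r4: issue@2 deps=(None,None) exec_start@2 write@5
I2 mul r2: issue@3 deps=(None,1) exec_start@5 write@7
I3 mul r4: issue@4 deps=(None,None) exec_start@4 write@6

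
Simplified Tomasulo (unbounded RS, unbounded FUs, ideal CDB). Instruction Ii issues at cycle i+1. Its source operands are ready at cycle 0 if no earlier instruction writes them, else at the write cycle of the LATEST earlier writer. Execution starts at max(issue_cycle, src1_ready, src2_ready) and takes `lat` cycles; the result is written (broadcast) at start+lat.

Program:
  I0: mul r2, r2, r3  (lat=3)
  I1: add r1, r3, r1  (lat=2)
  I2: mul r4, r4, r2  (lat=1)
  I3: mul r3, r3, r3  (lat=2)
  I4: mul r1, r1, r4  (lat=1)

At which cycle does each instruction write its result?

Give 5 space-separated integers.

Answer: 4 4 5 6 6

Derivation:
I0 mul r2: issue@1 deps=(None,None) exec_start@1 write@4
I1 add r1: issue@2 deps=(None,None) exec_start@2 write@4
I2 mul r4: issue@3 deps=(None,0) exec_start@4 write@5
I3 mul r3: issue@4 deps=(None,None) exec_start@4 write@6
I4 mul r1: issue@5 deps=(1,2) exec_start@5 write@6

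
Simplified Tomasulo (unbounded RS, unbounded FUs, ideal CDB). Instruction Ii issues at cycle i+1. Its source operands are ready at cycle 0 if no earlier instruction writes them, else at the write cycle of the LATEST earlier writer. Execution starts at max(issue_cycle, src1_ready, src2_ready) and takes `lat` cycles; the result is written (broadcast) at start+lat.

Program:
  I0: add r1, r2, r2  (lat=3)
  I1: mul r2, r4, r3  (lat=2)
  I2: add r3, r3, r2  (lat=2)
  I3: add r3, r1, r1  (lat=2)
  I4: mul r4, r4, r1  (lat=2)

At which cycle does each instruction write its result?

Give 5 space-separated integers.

I0 add r1: issue@1 deps=(None,None) exec_start@1 write@4
I1 mul r2: issue@2 deps=(None,None) exec_start@2 write@4
I2 add r3: issue@3 deps=(None,1) exec_start@4 write@6
I3 add r3: issue@4 deps=(0,0) exec_start@4 write@6
I4 mul r4: issue@5 deps=(None,0) exec_start@5 write@7

Answer: 4 4 6 6 7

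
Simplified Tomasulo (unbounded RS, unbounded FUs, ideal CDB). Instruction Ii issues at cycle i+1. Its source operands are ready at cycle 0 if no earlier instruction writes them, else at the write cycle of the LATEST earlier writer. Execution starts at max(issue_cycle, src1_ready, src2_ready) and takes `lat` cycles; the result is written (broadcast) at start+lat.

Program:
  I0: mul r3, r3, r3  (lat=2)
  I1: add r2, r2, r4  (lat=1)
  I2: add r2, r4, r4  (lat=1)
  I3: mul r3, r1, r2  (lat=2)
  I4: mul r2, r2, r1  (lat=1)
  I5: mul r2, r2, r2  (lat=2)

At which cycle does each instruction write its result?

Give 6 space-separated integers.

Answer: 3 3 4 6 6 8

Derivation:
I0 mul r3: issue@1 deps=(None,None) exec_start@1 write@3
I1 add r2: issue@2 deps=(None,None) exec_start@2 write@3
I2 add r2: issue@3 deps=(None,None) exec_start@3 write@4
I3 mul r3: issue@4 deps=(None,2) exec_start@4 write@6
I4 mul r2: issue@5 deps=(2,None) exec_start@5 write@6
I5 mul r2: issue@6 deps=(4,4) exec_start@6 write@8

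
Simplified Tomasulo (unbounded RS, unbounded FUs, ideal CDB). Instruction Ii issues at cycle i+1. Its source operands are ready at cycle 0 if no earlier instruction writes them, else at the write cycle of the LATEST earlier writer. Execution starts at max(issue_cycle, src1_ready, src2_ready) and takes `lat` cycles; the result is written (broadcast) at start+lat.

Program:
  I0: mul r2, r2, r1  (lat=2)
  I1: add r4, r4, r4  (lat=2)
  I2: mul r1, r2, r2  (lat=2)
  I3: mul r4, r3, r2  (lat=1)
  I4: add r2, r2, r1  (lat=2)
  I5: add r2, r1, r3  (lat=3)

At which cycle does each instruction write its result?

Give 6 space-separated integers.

Answer: 3 4 5 5 7 9

Derivation:
I0 mul r2: issue@1 deps=(None,None) exec_start@1 write@3
I1 add r4: issue@2 deps=(None,None) exec_start@2 write@4
I2 mul r1: issue@3 deps=(0,0) exec_start@3 write@5
I3 mul r4: issue@4 deps=(None,0) exec_start@4 write@5
I4 add r2: issue@5 deps=(0,2) exec_start@5 write@7
I5 add r2: issue@6 deps=(2,None) exec_start@6 write@9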